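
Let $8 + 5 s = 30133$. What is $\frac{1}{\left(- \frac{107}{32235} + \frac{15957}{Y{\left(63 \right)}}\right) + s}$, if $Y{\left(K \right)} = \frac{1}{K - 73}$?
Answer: $- \frac{32235}{4949523182} \approx -6.5127 \cdot 10^{-6}$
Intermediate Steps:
$s = 6025$ ($s = - \frac{8}{5} + \frac{1}{5} \cdot 30133 = - \frac{8}{5} + \frac{30133}{5} = 6025$)
$Y{\left(K \right)} = \frac{1}{-73 + K}$
$\frac{1}{\left(- \frac{107}{32235} + \frac{15957}{Y{\left(63 \right)}}\right) + s} = \frac{1}{\left(- \frac{107}{32235} + \frac{15957}{\frac{1}{-73 + 63}}\right) + 6025} = \frac{1}{\left(\left(-107\right) \frac{1}{32235} + \frac{15957}{\frac{1}{-10}}\right) + 6025} = \frac{1}{\left(- \frac{107}{32235} + \frac{15957}{- \frac{1}{10}}\right) + 6025} = \frac{1}{\left(- \frac{107}{32235} + 15957 \left(-10\right)\right) + 6025} = \frac{1}{\left(- \frac{107}{32235} - 159570\right) + 6025} = \frac{1}{- \frac{5143739057}{32235} + 6025} = \frac{1}{- \frac{4949523182}{32235}} = - \frac{32235}{4949523182}$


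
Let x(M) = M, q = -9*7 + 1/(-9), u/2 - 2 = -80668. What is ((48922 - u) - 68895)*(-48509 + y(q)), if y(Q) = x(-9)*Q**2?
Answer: -107320459595/9 ≈ -1.1924e+10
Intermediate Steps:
u = -161332 (u = 4 + 2*(-80668) = 4 - 161336 = -161332)
q = -568/9 (q = -63 - 1/9 = -568/9 ≈ -63.111)
y(Q) = -9*Q**2
((48922 - u) - 68895)*(-48509 + y(q)) = ((48922 - 1*(-161332)) - 68895)*(-48509 - 9*(-568/9)**2) = ((48922 + 161332) - 68895)*(-48509 - 9*322624/81) = (210254 - 68895)*(-48509 - 322624/9) = 141359*(-759205/9) = -107320459595/9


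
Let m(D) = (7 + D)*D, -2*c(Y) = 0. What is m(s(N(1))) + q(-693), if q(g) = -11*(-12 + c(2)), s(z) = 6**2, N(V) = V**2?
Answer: 1680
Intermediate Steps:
c(Y) = 0 (c(Y) = -1/2*0 = 0)
s(z) = 36
m(D) = D*(7 + D)
q(g) = 132 (q(g) = -11*(-12 + 0) = -11*(-12) = 132)
m(s(N(1))) + q(-693) = 36*(7 + 36) + 132 = 36*43 + 132 = 1548 + 132 = 1680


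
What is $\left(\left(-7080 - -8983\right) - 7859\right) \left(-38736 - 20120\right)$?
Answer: $350546336$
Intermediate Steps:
$\left(\left(-7080 - -8983\right) - 7859\right) \left(-38736 - 20120\right) = \left(\left(-7080 + 8983\right) - 7859\right) \left(-58856\right) = \left(1903 - 7859\right) \left(-58856\right) = \left(-5956\right) \left(-58856\right) = 350546336$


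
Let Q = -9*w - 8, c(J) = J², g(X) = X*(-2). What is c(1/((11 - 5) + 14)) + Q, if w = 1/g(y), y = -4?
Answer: -3649/400 ≈ -9.1225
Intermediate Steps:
g(X) = -2*X
w = ⅛ (w = 1/(-2*(-4)) = 1/8 = ⅛ ≈ 0.12500)
Q = -73/8 (Q = -9*⅛ - 8 = -9/8 - 8 = -73/8 ≈ -9.1250)
c(1/((11 - 5) + 14)) + Q = (1/((11 - 5) + 14))² - 73/8 = (1/(6 + 14))² - 73/8 = (1/20)² - 73/8 = 1/400 - 73/8 = -3649/400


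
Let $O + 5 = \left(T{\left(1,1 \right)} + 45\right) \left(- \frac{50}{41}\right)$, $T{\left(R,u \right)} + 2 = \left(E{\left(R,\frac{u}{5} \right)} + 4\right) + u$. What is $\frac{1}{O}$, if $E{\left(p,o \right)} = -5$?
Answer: $- \frac{41}{2355} \approx -0.01741$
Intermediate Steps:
$T{\left(R,u \right)} = -3 + u$ ($T{\left(R,u \right)} = -2 + \left(\left(-5 + 4\right) + u\right) = -2 + \left(-1 + u\right) = -3 + u$)
$O = - \frac{2355}{41}$ ($O = -5 + \left(\left(-3 + 1\right) + 45\right) \left(- \frac{50}{41}\right) = -5 + \left(-2 + 45\right) \left(\left(-50\right) \frac{1}{41}\right) = -5 + 43 \left(- \frac{50}{41}\right) = -5 - \frac{2150}{41} = - \frac{2355}{41} \approx -57.439$)
$\frac{1}{O} = \frac{1}{- \frac{2355}{41}} = - \frac{41}{2355}$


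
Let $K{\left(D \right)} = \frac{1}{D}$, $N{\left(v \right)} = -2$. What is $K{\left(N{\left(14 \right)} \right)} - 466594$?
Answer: $- \frac{933189}{2} \approx -4.6659 \cdot 10^{5}$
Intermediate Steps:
$K{\left(N{\left(14 \right)} \right)} - 466594 = \frac{1}{-2} - 466594 = - \frac{1}{2} - 466594 = - \frac{933189}{2}$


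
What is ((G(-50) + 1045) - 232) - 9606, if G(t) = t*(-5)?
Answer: -8543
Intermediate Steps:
G(t) = -5*t
((G(-50) + 1045) - 232) - 9606 = ((-5*(-50) + 1045) - 232) - 9606 = ((250 + 1045) - 232) - 9606 = (1295 - 232) - 9606 = 1063 - 9606 = -8543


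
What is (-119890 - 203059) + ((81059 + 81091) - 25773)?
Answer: -186572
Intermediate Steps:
(-119890 - 203059) + ((81059 + 81091) - 25773) = -322949 + (162150 - 25773) = -322949 + 136377 = -186572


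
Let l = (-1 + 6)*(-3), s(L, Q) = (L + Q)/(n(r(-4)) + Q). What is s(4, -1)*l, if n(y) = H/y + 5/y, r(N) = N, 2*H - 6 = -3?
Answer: 120/7 ≈ 17.143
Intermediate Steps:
H = 3/2 (H = 3 + (1/2)*(-3) = 3 - 3/2 = 3/2 ≈ 1.5000)
n(y) = 13/(2*y) (n(y) = 3/(2*y) + 5/y = 13/(2*y))
s(L, Q) = (L + Q)/(-13/8 + Q) (s(L, Q) = (L + Q)/((13/2)/(-4) + Q) = (L + Q)/((13/2)*(-1/4) + Q) = (L + Q)/(-13/8 + Q))
l = -15 (l = 5*(-3) = -15)
s(4, -1)*l = (8*(4 - 1)/(-13 + 8*(-1)))*(-15) = (8*3/(-13 - 8))*(-15) = (8*3/(-21))*(-15) = (8*(-1/21)*3)*(-15) = -8/7*(-15) = 120/7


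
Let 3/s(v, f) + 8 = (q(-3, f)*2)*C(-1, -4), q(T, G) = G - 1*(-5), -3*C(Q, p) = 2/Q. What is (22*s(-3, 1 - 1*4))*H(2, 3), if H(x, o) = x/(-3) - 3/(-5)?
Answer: 33/40 ≈ 0.82500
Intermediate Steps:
C(Q, p) = -2/(3*Q)
q(T, G) = 5 + G (q(T, G) = G + 5 = 5 + G)
s(v, f) = 3/(-4/3 + 4*f/3) (s(v, f) = 3/(-8 + ((5 + f)*2)*(-⅔/(-1))) = 3/(-8 + (10 + 2*f)*(-⅔*(-1))) = 3/(-8 + (10 + 2*f)*(⅔)) = 3/(-8 + (20/3 + 4*f/3)) = 3/(-4/3 + 4*f/3))
H(x, o) = ⅗ - x/3 (H(x, o) = x*(-⅓) - 3*(-⅕) = -x/3 + ⅗ = ⅗ - x/3)
(22*s(-3, 1 - 1*4))*H(2, 3) = (22*(9/(4*(-1 + (1 - 1*4)))))*(⅗ - ⅓*2) = (22*(9/(4*(-1 + (1 - 4)))))*(⅗ - ⅔) = (22*(9/(4*(-1 - 3))))*(-1/15) = (22*((9/4)/(-4)))*(-1/15) = (22*((9/4)*(-¼)))*(-1/15) = (22*(-9/16))*(-1/15) = -99/8*(-1/15) = 33/40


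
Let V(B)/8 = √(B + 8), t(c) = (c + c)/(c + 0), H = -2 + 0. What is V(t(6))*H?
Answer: -16*√10 ≈ -50.596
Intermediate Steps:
H = -2
t(c) = 2 (t(c) = (2*c)/c = 2)
V(B) = 8*√(8 + B) (V(B) = 8*√(B + 8) = 8*√(8 + B))
V(t(6))*H = (8*√(8 + 2))*(-2) = (8*√10)*(-2) = -16*√10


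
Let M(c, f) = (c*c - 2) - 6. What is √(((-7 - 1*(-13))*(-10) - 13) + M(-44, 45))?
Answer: √1855 ≈ 43.070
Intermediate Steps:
M(c, f) = -8 + c² (M(c, f) = (c² - 2) - 6 = (-2 + c²) - 6 = -8 + c²)
√(((-7 - 1*(-13))*(-10) - 13) + M(-44, 45)) = √(((-7 - 1*(-13))*(-10) - 13) + (-8 + (-44)²)) = √(((-7 + 13)*(-10) - 13) + (-8 + 1936)) = √((6*(-10) - 13) + 1928) = √((-60 - 13) + 1928) = √(-73 + 1928) = √1855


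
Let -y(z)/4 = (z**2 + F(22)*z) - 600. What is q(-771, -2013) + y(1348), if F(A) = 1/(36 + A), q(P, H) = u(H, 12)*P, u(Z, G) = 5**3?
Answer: -213512035/29 ≈ -7.3625e+6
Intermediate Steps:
u(Z, G) = 125
q(P, H) = 125*P
y(z) = 2400 - 4*z**2 - 2*z/29 (y(z) = -4*((z**2 + z/(36 + 22)) - 600) = -4*((z**2 + z/58) - 600) = -4*(-600 + z**2 + z/58) = 2400 - 4*z**2 - 2*z/29)
q(-771, -2013) + y(1348) = 125*(-771) + (2400 - 4*1348**2 - 2/29*1348) = -96375 + (2400 - 4*1817104 - 2696/29) = -96375 + (2400 - 7268416 - 2696/29) = -96375 - 210717160/29 = -213512035/29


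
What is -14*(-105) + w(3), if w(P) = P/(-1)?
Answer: 1467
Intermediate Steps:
w(P) = -P (w(P) = P*(-1) = -P)
-14*(-105) + w(3) = -14*(-105) - 1*3 = 1470 - 3 = 1467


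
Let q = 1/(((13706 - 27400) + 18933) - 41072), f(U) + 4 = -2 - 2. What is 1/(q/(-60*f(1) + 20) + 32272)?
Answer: 17916500/578201287999 ≈ 3.0987e-5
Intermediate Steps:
f(U) = -8 (f(U) = -4 + (-2 - 2) = -4 - 4 = -8)
q = -1/35833 (q = 1/((-13694 + 18933) - 41072) = 1/(5239 - 41072) = 1/(-35833) = -1/35833 ≈ -2.7907e-5)
1/(q/(-60*f(1) + 20) + 32272) = 1/(-1/(35833*(-60*(-8) + 20)) + 32272) = 1/(-1/(35833*(480 + 20)) + 32272) = 1/(-1/35833/500 + 32272) = 1/(-1/35833*1/500 + 32272) = 1/(-1/17916500 + 32272) = 1/(578201287999/17916500) = 17916500/578201287999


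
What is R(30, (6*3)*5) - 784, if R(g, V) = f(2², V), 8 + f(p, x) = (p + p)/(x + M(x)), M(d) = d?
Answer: -35638/45 ≈ -791.96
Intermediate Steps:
f(p, x) = -8 + p/x (f(p, x) = -8 + (p + p)/(x + x) = -8 + (2*p)/((2*x)) = -8 + (2*p)*(1/(2*x)) = -8 + p/x)
R(g, V) = -8 + 4/V (R(g, V) = -8 + 2²/V = -8 + 4/V)
R(30, (6*3)*5) - 784 = (-8 + 4/(((6*3)*5))) - 784 = (-8 + 4/((18*5))) - 784 = (-8 + 4/90) - 784 = (-8 + 4*(1/90)) - 784 = (-8 + 2/45) - 784 = -358/45 - 784 = -35638/45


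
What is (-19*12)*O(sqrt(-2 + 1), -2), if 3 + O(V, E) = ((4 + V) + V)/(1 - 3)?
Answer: 1140 + 228*I ≈ 1140.0 + 228.0*I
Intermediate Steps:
O(V, E) = -5 - V (O(V, E) = -3 + ((4 + V) + V)/(1 - 3) = -3 + (4 + 2*V)/(-2) = -3 + (4 + 2*V)*(-1/2) = -3 + (-2 - V) = -5 - V)
(-19*12)*O(sqrt(-2 + 1), -2) = (-19*12)*(-5 - sqrt(-2 + 1)) = -228*(-5 - sqrt(-1)) = -228*(-5 - I) = 1140 + 228*I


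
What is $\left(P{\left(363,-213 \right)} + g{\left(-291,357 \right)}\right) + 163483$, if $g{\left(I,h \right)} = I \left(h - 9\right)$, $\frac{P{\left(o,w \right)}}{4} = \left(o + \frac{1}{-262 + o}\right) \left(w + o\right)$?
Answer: $\frac{28282115}{101} \approx 2.8002 \cdot 10^{5}$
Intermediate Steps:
$P{\left(o,w \right)} = 4 \left(o + w\right) \left(o + \frac{1}{-262 + o}\right)$ ($P{\left(o,w \right)} = 4 \left(o + \frac{1}{-262 + o}\right) \left(w + o\right) = 4 \left(o + \frac{1}{-262 + o}\right) \left(o + w\right) = 4 \left(o + w\right) \left(o + \frac{1}{-262 + o}\right)$)
$g{\left(I,h \right)} = I \left(-9 + h\right)$
$\left(P{\left(363,-213 \right)} + g{\left(-291,357 \right)}\right) + 163483 = \left(\frac{4 \left(363 - 213 + 363^{3} - 262 \cdot 363^{2} - 213 \cdot 363^{2} - 95106 \left(-213\right)\right)}{-262 + 363} - 291 \left(-9 + 357\right)\right) + 163483 = \left(\frac{4 \left(363 - 213 + 47832147 - 34523478 - 28066797 + 20257578\right)}{101} - 101268\right) + 163483 = \left(4 \cdot \frac{1}{101} \left(363 - 213 + 47832147 - 34523478 - 28066797 + 20257578\right) - 101268\right) + 163483 = \left(4 \cdot \frac{1}{101} \cdot 5499600 - 101268\right) + 163483 = \left(\frac{21998400}{101} - 101268\right) + 163483 = \frac{11770332}{101} + 163483 = \frac{28282115}{101}$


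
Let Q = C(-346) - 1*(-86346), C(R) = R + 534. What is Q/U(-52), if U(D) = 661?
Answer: 86534/661 ≈ 130.91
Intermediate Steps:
C(R) = 534 + R
Q = 86534 (Q = (534 - 346) - 1*(-86346) = 188 + 86346 = 86534)
Q/U(-52) = 86534/661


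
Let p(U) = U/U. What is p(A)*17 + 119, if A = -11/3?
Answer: 136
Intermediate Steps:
A = -11/3 (A = -11*1/3 = -11/3 ≈ -3.6667)
p(U) = 1
p(A)*17 + 119 = 1*17 + 119 = 17 + 119 = 136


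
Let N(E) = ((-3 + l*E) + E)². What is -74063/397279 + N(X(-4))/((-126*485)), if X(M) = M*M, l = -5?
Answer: -6309375361/24277719690 ≈ -0.25988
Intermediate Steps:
X(M) = M²
N(E) = (-3 - 4*E)² (N(E) = ((-3 - 5*E) + E)² = (-3 - 4*E)²)
-74063/397279 + N(X(-4))/((-126*485)) = -74063/397279 + (3 + 4*(-4)²)²/((-126*485)) = -74063*1/397279 + (3 + 4*16)²/(-61110) = -74063/397279 + (3 + 64)²*(-1/61110) = -74063/397279 + 67²*(-1/61110) = -74063/397279 + 4489*(-1/61110) = -74063/397279 - 4489/61110 = -6309375361/24277719690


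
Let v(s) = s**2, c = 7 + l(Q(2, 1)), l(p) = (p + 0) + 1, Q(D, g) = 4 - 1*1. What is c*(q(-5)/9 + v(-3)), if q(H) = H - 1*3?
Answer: 803/9 ≈ 89.222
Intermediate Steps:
q(H) = -3 + H (q(H) = H - 3 = -3 + H)
Q(D, g) = 3 (Q(D, g) = 4 - 1 = 3)
l(p) = 1 + p (l(p) = p + 1 = 1 + p)
c = 11 (c = 7 + (1 + 3) = 7 + 4 = 11)
c*(q(-5)/9 + v(-3)) = 11*((-3 - 5)/9 + (-3)**2) = 11*(-8*1/9 + 9) = 11*(-8/9 + 9) = 11*(73/9) = 803/9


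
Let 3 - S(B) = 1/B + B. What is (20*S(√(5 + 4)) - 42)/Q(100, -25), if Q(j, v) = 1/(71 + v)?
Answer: -6716/3 ≈ -2238.7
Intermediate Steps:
S(B) = 3 - B - 1/B (S(B) = 3 - (1/B + B) = 3 - (B + 1/B) = 3 + (-B - 1/B) = 3 - B - 1/B)
(20*S(√(5 + 4)) - 42)/Q(100, -25) = (20*(3 - √(5 + 4) - 1/(√(5 + 4))) - 42)/(1/(71 - 25)) = (20*(3 - √9 - 1/(√9)) - 42)/(1/46) = (20*(3 - 1*3 - 1/3) - 42)/(1/46) = (20*(3 - 3 - 1*⅓) - 42)*46 = (20*(3 - 3 - ⅓) - 42)*46 = (20*(-⅓) - 42)*46 = (-20/3 - 42)*46 = -146/3*46 = -6716/3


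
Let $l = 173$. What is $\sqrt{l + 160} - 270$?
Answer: $-270 + 3 \sqrt{37} \approx -251.75$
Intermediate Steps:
$\sqrt{l + 160} - 270 = \sqrt{173 + 160} - 270 = \sqrt{333} - 270 = 3 \sqrt{37} - 270 = -270 + 3 \sqrt{37}$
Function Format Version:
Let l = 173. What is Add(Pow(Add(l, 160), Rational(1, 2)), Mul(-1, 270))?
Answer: Add(-270, Mul(3, Pow(37, Rational(1, 2)))) ≈ -251.75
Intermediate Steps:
Add(Pow(Add(l, 160), Rational(1, 2)), Mul(-1, 270)) = Add(Pow(Add(173, 160), Rational(1, 2)), Mul(-1, 270)) = Add(Pow(333, Rational(1, 2)), -270) = Add(Mul(3, Pow(37, Rational(1, 2))), -270) = Add(-270, Mul(3, Pow(37, Rational(1, 2))))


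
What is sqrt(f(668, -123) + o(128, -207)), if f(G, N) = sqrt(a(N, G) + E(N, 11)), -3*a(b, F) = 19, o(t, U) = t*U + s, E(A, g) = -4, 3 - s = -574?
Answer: sqrt(-233271 + 3*I*sqrt(93))/3 ≈ 0.0099835 + 160.99*I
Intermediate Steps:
s = 577 (s = 3 - 1*(-574) = 3 + 574 = 577)
o(t, U) = 577 + U*t (o(t, U) = t*U + 577 = U*t + 577 = 577 + U*t)
a(b, F) = -19/3 (a(b, F) = -1/3*19 = -19/3)
f(G, N) = I*sqrt(93)/3 (f(G, N) = sqrt(-19/3 - 4) = sqrt(-31/3) = I*sqrt(93)/3)
sqrt(f(668, -123) + o(128, -207)) = sqrt(I*sqrt(93)/3 + (577 - 207*128)) = sqrt(I*sqrt(93)/3 + (577 - 26496)) = sqrt(I*sqrt(93)/3 - 25919) = sqrt(-25919 + I*sqrt(93)/3)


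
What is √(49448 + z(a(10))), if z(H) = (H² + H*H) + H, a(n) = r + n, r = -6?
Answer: 2*√12371 ≈ 222.45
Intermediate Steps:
a(n) = -6 + n
z(H) = H + 2*H² (z(H) = (H² + H²) + H = 2*H² + H = H + 2*H²)
√(49448 + z(a(10))) = √(49448 + (-6 + 10)*(1 + 2*(-6 + 10))) = √(49448 + 4*(1 + 2*4)) = √(49448 + 4*(1 + 8)) = √(49448 + 4*9) = √(49448 + 36) = √49484 = 2*√12371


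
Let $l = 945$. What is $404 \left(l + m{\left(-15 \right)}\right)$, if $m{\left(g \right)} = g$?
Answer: $375720$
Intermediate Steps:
$404 \left(l + m{\left(-15 \right)}\right) = 404 \left(945 - 15\right) = 404 \cdot 930 = 375720$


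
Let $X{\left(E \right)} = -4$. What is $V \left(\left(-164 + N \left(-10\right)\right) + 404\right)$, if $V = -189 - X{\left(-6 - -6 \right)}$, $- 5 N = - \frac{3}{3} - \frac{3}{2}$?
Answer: $-43475$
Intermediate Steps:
$N = \frac{1}{2}$ ($N = - \frac{- \frac{3}{3} - \frac{3}{2}}{5} = - \frac{\left(-3\right) \frac{1}{3} - \frac{3}{2}}{5} = - \frac{-1 - \frac{3}{2}}{5} = \left(- \frac{1}{5}\right) \left(- \frac{5}{2}\right) = \frac{1}{2} \approx 0.5$)
$V = -185$ ($V = -189 - -4 = -189 + 4 = -185$)
$V \left(\left(-164 + N \left(-10\right)\right) + 404\right) = - 185 \left(\left(-164 + \frac{1}{2} \left(-10\right)\right) + 404\right) = - 185 \left(\left(-164 - 5\right) + 404\right) = - 185 \left(-169 + 404\right) = \left(-185\right) 235 = -43475$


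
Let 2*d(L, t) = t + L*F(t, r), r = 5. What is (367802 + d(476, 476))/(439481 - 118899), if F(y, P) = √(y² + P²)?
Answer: 184020/160291 + 119*√226601/160291 ≈ 1.5014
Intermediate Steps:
F(y, P) = √(P² + y²)
d(L, t) = t/2 + L*√(25 + t²)/2 (d(L, t) = (t + L*√(5² + t²))/2 = (t + L*√(25 + t²))/2 = t/2 + L*√(25 + t²)/2)
(367802 + d(476, 476))/(439481 - 118899) = (367802 + ((½)*476 + (½)*476*√(25 + 476²)))/(439481 - 118899) = (367802 + (238 + (½)*476*√(25 + 226576)))/320582 = (367802 + (238 + (½)*476*√226601))*(1/320582) = (367802 + (238 + 238*√226601))*(1/320582) = (368040 + 238*√226601)*(1/320582) = 184020/160291 + 119*√226601/160291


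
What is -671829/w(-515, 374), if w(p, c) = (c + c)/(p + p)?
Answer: 345991935/374 ≈ 9.2511e+5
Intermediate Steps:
w(p, c) = c/p (w(p, c) = (2*c)/((2*p)) = (2*c)*(1/(2*p)) = c/p)
-671829/w(-515, 374) = -671829/(374/(-515)) = -671829/(374*(-1/515)) = -671829/(-374/515) = -671829*(-515/374) = 345991935/374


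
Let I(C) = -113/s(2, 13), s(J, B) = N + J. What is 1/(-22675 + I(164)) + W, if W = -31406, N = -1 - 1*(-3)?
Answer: -2852073082/90813 ≈ -31406.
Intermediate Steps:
N = 2 (N = -1 + 3 = 2)
s(J, B) = 2 + J
I(C) = -113/4 (I(C) = -113/(2 + 2) = -113/4)
1/(-22675 + I(164)) + W = 1/(-22675 - 113/4) - 31406 = 1/(-90813/4) - 31406 = -4/90813 - 31406 = -2852073082/90813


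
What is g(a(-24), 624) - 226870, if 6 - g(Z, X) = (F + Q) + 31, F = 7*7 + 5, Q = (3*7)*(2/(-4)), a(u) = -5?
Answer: -453877/2 ≈ -2.2694e+5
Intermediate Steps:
Q = -21/2 (Q = 21*(2*(-1/4)) = 21*(-1/2) = -21/2 ≈ -10.500)
F = 54 (F = 49 + 5 = 54)
g(Z, X) = -137/2 (g(Z, X) = 6 - ((54 - 21/2) + 31) = 6 - (87/2 + 31) = 6 - 1*149/2 = 6 - 149/2 = -137/2)
g(a(-24), 624) - 226870 = -137/2 - 226870 = -453877/2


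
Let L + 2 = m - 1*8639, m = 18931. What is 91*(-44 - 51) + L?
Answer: 1645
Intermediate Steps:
L = 10290 (L = -2 + (18931 - 1*8639) = -2 + (18931 - 8639) = -2 + 10292 = 10290)
91*(-44 - 51) + L = 91*(-44 - 51) + 10290 = 91*(-95) + 10290 = -8645 + 10290 = 1645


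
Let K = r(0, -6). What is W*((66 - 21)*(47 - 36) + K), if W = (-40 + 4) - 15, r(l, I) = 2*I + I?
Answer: -24327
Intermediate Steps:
r(l, I) = 3*I
K = -18 (K = 3*(-6) = -18)
W = -51 (W = -36 - 15 = -51)
W*((66 - 21)*(47 - 36) + K) = -51*((66 - 21)*(47 - 36) - 18) = -51*(45*11 - 18) = -51*(495 - 18) = -51*477 = -24327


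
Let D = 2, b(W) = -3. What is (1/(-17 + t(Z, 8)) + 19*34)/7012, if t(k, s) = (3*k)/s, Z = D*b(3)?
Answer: 24869/269962 ≈ 0.092120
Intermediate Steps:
Z = -6 (Z = 2*(-3) = -6)
t(k, s) = 3*k/s
(1/(-17 + t(Z, 8)) + 19*34)/7012 = (1/(-17 + 3*(-6)/8) + 19*34)/7012 = (1/(-17 + 3*(-6)*(1/8)) + 646)*(1/7012) = (1/(-17 - 9/4) + 646)*(1/7012) = (1/(-77/4) + 646)*(1/7012) = (-4/77 + 646)*(1/7012) = (49738/77)*(1/7012) = 24869/269962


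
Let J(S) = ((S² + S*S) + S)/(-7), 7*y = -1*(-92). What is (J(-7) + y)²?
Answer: 1/49 ≈ 0.020408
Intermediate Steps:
y = 92/7 (y = (-1*(-92))/7 = (⅐)*92 = 92/7 ≈ 13.143)
J(S) = -2*S²/7 - S/7 (J(S) = ((S² + S²) + S)*(-⅐) = (2*S² + S)*(-⅐) = (S + 2*S²)*(-⅐) = -2*S²/7 - S/7)
(J(-7) + y)² = (-⅐*(-7)*(1 + 2*(-7)) + 92/7)² = (-⅐*(-7)*(1 - 14) + 92/7)² = (-⅐*(-7)*(-13) + 92/7)² = (-13 + 92/7)² = (⅐)² = 1/49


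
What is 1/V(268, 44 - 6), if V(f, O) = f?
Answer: 1/268 ≈ 0.0037313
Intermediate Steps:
1/V(268, 44 - 6) = 1/268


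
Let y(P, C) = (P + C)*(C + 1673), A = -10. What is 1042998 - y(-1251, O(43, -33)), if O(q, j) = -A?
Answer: 3131601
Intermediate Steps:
O(q, j) = 10 (O(q, j) = -1*(-10) = 10)
y(P, C) = (1673 + C)*(C + P) (y(P, C) = (C + P)*(1673 + C) = (1673 + C)*(C + P))
1042998 - y(-1251, O(43, -33)) = 1042998 - (10² + 1673*10 + 1673*(-1251) + 10*(-1251)) = 1042998 - (100 + 16730 - 2092923 - 12510) = 1042998 - 1*(-2088603) = 1042998 + 2088603 = 3131601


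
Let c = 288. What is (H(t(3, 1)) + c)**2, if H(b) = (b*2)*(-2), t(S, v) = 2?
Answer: 78400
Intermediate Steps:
H(b) = -4*b (H(b) = (2*b)*(-2) = -4*b)
(H(t(3, 1)) + c)**2 = (-4*2 + 288)**2 = (-8 + 288)**2 = 280**2 = 78400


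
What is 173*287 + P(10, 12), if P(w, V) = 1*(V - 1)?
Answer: 49662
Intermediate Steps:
P(w, V) = -1 + V (P(w, V) = 1*(-1 + V) = -1 + V)
173*287 + P(10, 12) = 173*287 + (-1 + 12) = 49651 + 11 = 49662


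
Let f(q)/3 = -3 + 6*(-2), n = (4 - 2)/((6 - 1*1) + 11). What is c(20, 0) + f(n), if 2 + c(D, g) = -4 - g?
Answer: -51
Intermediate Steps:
c(D, g) = -6 - g (c(D, g) = -2 + (-4 - g) = -6 - g)
n = 1/8 (n = 2/((6 - 1) + 11) = 2/(5 + 11) = 2/16 = 2*(1/16) = 1/8 ≈ 0.12500)
f(q) = -45 (f(q) = 3*(-3 + 6*(-2)) = 3*(-3 - 12) = 3*(-15) = -45)
c(20, 0) + f(n) = (-6 - 1*0) - 45 = (-6 + 0) - 45 = -6 - 45 = -51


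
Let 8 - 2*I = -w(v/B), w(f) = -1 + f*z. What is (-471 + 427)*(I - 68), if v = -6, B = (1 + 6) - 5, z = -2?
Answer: 2706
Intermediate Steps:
B = 2 (B = 7 - 5 = 2)
w(f) = -1 - 2*f (w(f) = -1 + f*(-2) = -1 - 2*f)
I = 13/2 (I = 4 - (-1)*(-1 - (-12)/2)/2 = 4 - (-1)*(-1 - 2*(-3))/2 = 4 - (-1)*(-1 + 6)/2 = 4 - (-1)*5/2 = 4 - 1/2*(-5) = 4 + 5/2 = 13/2 ≈ 6.5000)
(-471 + 427)*(I - 68) = (-471 + 427)*(13/2 - 68) = -44*(-123/2) = 2706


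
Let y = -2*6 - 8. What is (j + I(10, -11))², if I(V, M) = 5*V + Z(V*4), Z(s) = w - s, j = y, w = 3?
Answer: 49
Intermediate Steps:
y = -20 (y = -12 - 8 = -20)
j = -20
Z(s) = 3 - s
I(V, M) = 3 + V (I(V, M) = 5*V + (3 - V*4) = 5*V + (3 - 4*V) = 3 + V)
(j + I(10, -11))² = (-20 + (3 + 10))² = (-20 + 13)² = (-7)² = 49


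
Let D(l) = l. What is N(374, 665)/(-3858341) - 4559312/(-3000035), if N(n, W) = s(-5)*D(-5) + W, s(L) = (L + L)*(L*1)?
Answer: 17590135406867/11575158041935 ≈ 1.5196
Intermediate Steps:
s(L) = 2*L² (s(L) = (2*L)*L = 2*L²)
N(n, W) = -250 + W (N(n, W) = (2*(-5)²)*(-5) + W = (2*25)*(-5) + W = 50*(-5) + W = -250 + W)
N(374, 665)/(-3858341) - 4559312/(-3000035) = (-250 + 665)/(-3858341) - 4559312/(-3000035) = 415*(-1/3858341) - 4559312*(-1/3000035) = -415/3858341 + 4559312/3000035 = 17590135406867/11575158041935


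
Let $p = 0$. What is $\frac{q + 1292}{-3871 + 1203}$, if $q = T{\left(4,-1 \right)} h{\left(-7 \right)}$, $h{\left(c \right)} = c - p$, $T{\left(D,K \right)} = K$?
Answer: $- \frac{1299}{2668} \approx -0.48688$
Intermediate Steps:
$h{\left(c \right)} = c$ ($h{\left(c \right)} = c - 0 = c + 0 = c$)
$q = 7$ ($q = \left(-1\right) \left(-7\right) = 7$)
$\frac{q + 1292}{-3871 + 1203} = \frac{7 + 1292}{-3871 + 1203} = \frac{1299}{-2668} = 1299 \left(- \frac{1}{2668}\right) = - \frac{1299}{2668}$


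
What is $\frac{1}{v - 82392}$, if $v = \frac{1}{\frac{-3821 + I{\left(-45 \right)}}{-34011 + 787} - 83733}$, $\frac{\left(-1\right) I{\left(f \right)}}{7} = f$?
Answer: $- \frac{1390970843}{114604869713068} \approx -1.2137 \cdot 10^{-5}$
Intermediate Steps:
$I{\left(f \right)} = - 7 f$
$v = - \frac{16612}{1390970843}$ ($v = \frac{1}{\frac{-3821 - -315}{-34011 + 787} - 83733} = \frac{1}{\frac{-3821 + 315}{-33224} - 83733} = \frac{1}{\left(-3506\right) \left(- \frac{1}{33224}\right) - 83733} = \frac{1}{\frac{1753}{16612} - 83733} = \frac{1}{- \frac{1390970843}{16612}} = - \frac{16612}{1390970843} \approx -1.1943 \cdot 10^{-5}$)
$\frac{1}{v - 82392} = \frac{1}{- \frac{16612}{1390970843} - 82392} = \frac{1}{- \frac{114604869713068}{1390970843}} = - \frac{1390970843}{114604869713068}$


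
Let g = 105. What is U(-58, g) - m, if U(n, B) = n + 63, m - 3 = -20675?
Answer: 20677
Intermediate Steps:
m = -20672 (m = 3 - 20675 = -20672)
U(n, B) = 63 + n
U(-58, g) - m = (63 - 58) - 1*(-20672) = 5 + 20672 = 20677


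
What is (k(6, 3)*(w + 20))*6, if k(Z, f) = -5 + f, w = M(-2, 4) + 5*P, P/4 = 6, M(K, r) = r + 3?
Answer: -1764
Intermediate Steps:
M(K, r) = 3 + r
P = 24 (P = 4*6 = 24)
w = 127 (w = (3 + 4) + 5*24 = 7 + 120 = 127)
(k(6, 3)*(w + 20))*6 = ((-5 + 3)*(127 + 20))*6 = -2*147*6 = -294*6 = -1764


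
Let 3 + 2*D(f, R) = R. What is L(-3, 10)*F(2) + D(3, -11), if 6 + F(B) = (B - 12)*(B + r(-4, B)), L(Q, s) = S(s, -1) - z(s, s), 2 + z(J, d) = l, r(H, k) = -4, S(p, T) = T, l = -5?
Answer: 77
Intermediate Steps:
z(J, d) = -7 (z(J, d) = -2 - 5 = -7)
D(f, R) = -3/2 + R/2
L(Q, s) = 6 (L(Q, s) = -1 - 1*(-7) = -1 + 7 = 6)
F(B) = -6 + (-12 + B)*(-4 + B) (F(B) = -6 + (B - 12)*(B - 4) = -6 + (-12 + B)*(-4 + B))
L(-3, 10)*F(2) + D(3, -11) = 6*(42 + 2² - 16*2) + (-3/2 + (½)*(-11)) = 6*(42 + 4 - 32) + (-3/2 - 11/2) = 6*14 - 7 = 84 - 7 = 77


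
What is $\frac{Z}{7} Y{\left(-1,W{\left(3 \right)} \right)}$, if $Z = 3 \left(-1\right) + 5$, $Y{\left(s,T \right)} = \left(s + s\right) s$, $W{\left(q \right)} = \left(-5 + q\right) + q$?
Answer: $\frac{4}{7} \approx 0.57143$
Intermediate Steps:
$W{\left(q \right)} = -5 + 2 q$
$Y{\left(s,T \right)} = 2 s^{2}$ ($Y{\left(s,T \right)} = 2 s s = 2 s^{2}$)
$Z = 2$ ($Z = -3 + 5 = 2$)
$\frac{Z}{7} Y{\left(-1,W{\left(3 \right)} \right)} = \frac{1}{7} \cdot 2 \cdot 2 \left(-1\right)^{2} = \frac{1}{7} \cdot 2 \cdot 2 \cdot 1 = \frac{2}{7} \cdot 2 = \frac{4}{7}$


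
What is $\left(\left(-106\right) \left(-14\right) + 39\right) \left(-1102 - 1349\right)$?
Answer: $-3732873$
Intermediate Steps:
$\left(\left(-106\right) \left(-14\right) + 39\right) \left(-1102 - 1349\right) = \left(1484 + 39\right) \left(-2451\right) = 1523 \left(-2451\right) = -3732873$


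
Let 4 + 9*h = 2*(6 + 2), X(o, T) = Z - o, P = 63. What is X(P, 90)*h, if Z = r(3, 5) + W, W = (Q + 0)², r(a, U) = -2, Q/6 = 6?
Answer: 4924/3 ≈ 1641.3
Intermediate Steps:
Q = 36 (Q = 6*6 = 36)
W = 1296 (W = (36 + 0)² = 36² = 1296)
Z = 1294 (Z = -2 + 1296 = 1294)
X(o, T) = 1294 - o
h = 4/3 (h = -4/9 + (2*(6 + 2))/9 = -4/9 + (2*8)/9 = -4/9 + (⅑)*16 = -4/9 + 16/9 = 4/3 ≈ 1.3333)
X(P, 90)*h = (1294 - 1*63)*(4/3) = (1294 - 63)*(4/3) = 1231*(4/3) = 4924/3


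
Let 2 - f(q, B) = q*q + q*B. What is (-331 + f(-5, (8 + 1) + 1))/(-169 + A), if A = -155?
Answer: 76/81 ≈ 0.93827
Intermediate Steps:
f(q, B) = 2 - q**2 - B*q (f(q, B) = 2 - (q*q + q*B) = 2 - (q**2 + B*q) = 2 + (-q**2 - B*q) = 2 - q**2 - B*q)
(-331 + f(-5, (8 + 1) + 1))/(-169 + A) = (-331 + (2 - 1*(-5)**2 - 1*((8 + 1) + 1)*(-5)))/(-169 - 155) = (-331 + (2 - 1*25 - 1*(9 + 1)*(-5)))/(-324) = (-331 + (2 - 25 - 1*10*(-5)))*(-1/324) = (-331 + (2 - 25 + 50))*(-1/324) = (-331 + 27)*(-1/324) = -304*(-1/324) = 76/81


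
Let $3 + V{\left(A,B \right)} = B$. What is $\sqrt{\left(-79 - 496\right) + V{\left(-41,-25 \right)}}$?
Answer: $3 i \sqrt{67} \approx 24.556 i$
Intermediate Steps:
$V{\left(A,B \right)} = -3 + B$
$\sqrt{\left(-79 - 496\right) + V{\left(-41,-25 \right)}} = \sqrt{\left(-79 - 496\right) - 28} = \sqrt{-575 - 28} = \sqrt{-603} = 3 i \sqrt{67}$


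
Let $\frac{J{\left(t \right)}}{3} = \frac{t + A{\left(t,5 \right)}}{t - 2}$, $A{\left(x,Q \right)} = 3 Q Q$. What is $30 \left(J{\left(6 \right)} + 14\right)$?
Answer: $\frac{4485}{2} \approx 2242.5$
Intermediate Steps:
$A{\left(x,Q \right)} = 3 Q^{2}$
$J{\left(t \right)} = \frac{3 \left(75 + t\right)}{-2 + t}$ ($J{\left(t \right)} = 3 \frac{t + 3 \cdot 5^{2}}{t - 2} = 3 \frac{t + 3 \cdot 25}{-2 + t} = 3 \frac{t + 75}{-2 + t} = 3 \frac{75 + t}{-2 + t} = \frac{3 \left(75 + t\right)}{-2 + t}$)
$30 \left(J{\left(6 \right)} + 14\right) = 30 \left(\frac{3 \left(75 + 6\right)}{-2 + 6} + 14\right) = 30 \left(3 \cdot \frac{1}{4} \cdot 81 + 14\right) = 30 \left(\frac{243}{4} + 14\right) = 30 \cdot \frac{299}{4} = \frac{4485}{2}$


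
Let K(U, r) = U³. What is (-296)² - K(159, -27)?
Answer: -3932063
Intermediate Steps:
(-296)² - K(159, -27) = (-296)² - 1*159³ = 87616 - 1*4019679 = 87616 - 4019679 = -3932063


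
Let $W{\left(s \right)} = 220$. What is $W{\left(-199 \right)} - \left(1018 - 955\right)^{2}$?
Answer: $-3749$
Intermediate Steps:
$W{\left(-199 \right)} - \left(1018 - 955\right)^{2} = 220 - \left(1018 - 955\right)^{2} = 220 - 63^{2} = 220 - 3969 = -3749$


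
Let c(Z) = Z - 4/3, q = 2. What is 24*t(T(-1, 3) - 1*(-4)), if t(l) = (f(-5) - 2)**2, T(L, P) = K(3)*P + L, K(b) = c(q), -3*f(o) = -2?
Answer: 128/3 ≈ 42.667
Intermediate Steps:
f(o) = 2/3 (f(o) = -1/3*(-2) = 2/3)
c(Z) = -4/3 + Z (c(Z) = Z - 4/3 = -4/3 + Z)
K(b) = 2/3 (K(b) = -4/3 + 2 = 2/3)
T(L, P) = L + 2*P/3 (T(L, P) = 2*P/3 + L = L + 2*P/3)
t(l) = 16/9 (t(l) = (2/3 - 2)**2 = (-4/3)**2 = 16/9)
24*t(T(-1, 3) - 1*(-4)) = 24*(16/9) = 128/3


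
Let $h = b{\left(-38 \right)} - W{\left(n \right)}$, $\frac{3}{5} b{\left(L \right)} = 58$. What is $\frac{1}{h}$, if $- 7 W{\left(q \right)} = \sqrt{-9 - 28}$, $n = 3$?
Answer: $\frac{42630}{4121233} - \frac{63 i \sqrt{37}}{4121233} \approx 0.010344 - 9.2985 \cdot 10^{-5} i$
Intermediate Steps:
$b{\left(L \right)} = \frac{290}{3}$ ($b{\left(L \right)} = \frac{5}{3} \cdot 58 = \frac{290}{3}$)
$W{\left(q \right)} = - \frac{i \sqrt{37}}{7}$ ($W{\left(q \right)} = - \frac{\sqrt{-9 - 28}}{7} = - \frac{\sqrt{-37}}{7} = - \frac{i \sqrt{37}}{7}$)
$h = \frac{290}{3} + \frac{i \sqrt{37}}{7}$ ($h = \frac{290}{3} - - \frac{i \sqrt{37}}{7} = \frac{290}{3} + \frac{i \sqrt{37}}{7} \approx 96.667 + 0.86897 i$)
$\frac{1}{h} = \frac{1}{\frac{290}{3} + \frac{i \sqrt{37}}{7}}$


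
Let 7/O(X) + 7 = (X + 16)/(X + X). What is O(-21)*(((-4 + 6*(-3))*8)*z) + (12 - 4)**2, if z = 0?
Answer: 64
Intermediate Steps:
O(X) = 7/(-7 + (16 + X)/(2*X)) (O(X) = 7/(-7 + (X + 16)/(X + X)) = 7/(-7 + (16 + X)/((2*X))) = 7/(-7 + (16 + X)*(1/(2*X))) = 7/(-7 + (16 + X)/(2*X)))
O(-21)*(((-4 + 6*(-3))*8)*z) + (12 - 4)**2 = (-14*(-21)/(-16 + 13*(-21)))*(((-4 + 6*(-3))*8)*0) + (12 - 4)**2 = (-14*(-21)/(-16 - 273))*(((-4 - 18)*8)*0) + 8**2 = (-14*(-21)/(-289))*(-22*8*0) + 64 = (-14*(-21)*(-1/289))*(-176*0) + 64 = -294/289*0 + 64 = 0 + 64 = 64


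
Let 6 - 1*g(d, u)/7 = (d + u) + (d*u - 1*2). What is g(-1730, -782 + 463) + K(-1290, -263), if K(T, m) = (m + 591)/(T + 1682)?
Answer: -188585818/49 ≈ -3.8487e+6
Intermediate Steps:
K(T, m) = (591 + m)/(1682 + T)
g(d, u) = 56 - 7*d - 7*u - 7*d*u (g(d, u) = 42 - 7*((d + u) + (d*u - 1*2)) = 42 - 7*((d + u) + (d*u - 2)) = 42 - 7*((d + u) + (-2 + d*u)) = 42 - 7*(-2 + d + u + d*u) = 42 + (14 - 7*d - 7*u - 7*d*u) = 56 - 7*d - 7*u - 7*d*u)
g(-1730, -782 + 463) + K(-1290, -263) = (56 - 7*(-1730) - 7*(-782 + 463) - 7*(-1730)*(-782 + 463)) + (591 - 263)/(1682 - 1290) = (56 + 12110 - 7*(-319) - 7*(-1730)*(-319)) + 328/392 = (56 + 12110 + 2233 - 3863090) + (1/392)*328 = -3848691 + 41/49 = -188585818/49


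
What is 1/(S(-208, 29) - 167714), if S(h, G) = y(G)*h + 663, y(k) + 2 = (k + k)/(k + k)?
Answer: -1/166843 ≈ -5.9937e-6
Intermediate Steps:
y(k) = -1 (y(k) = -2 + (k + k)/(k + k) = -2 + (2*k)/((2*k)) = -2 + (2*k)*(1/(2*k)) = -2 + 1 = -1)
S(h, G) = 663 - h (S(h, G) = -h + 663 = 663 - h)
1/(S(-208, 29) - 167714) = 1/((663 - 1*(-208)) - 167714) = 1/((663 + 208) - 167714) = 1/(871 - 167714) = 1/(-166843) = -1/166843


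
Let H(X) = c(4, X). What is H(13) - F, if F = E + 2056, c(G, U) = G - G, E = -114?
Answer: -1942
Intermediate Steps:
c(G, U) = 0
H(X) = 0
F = 1942 (F = -114 + 2056 = 1942)
H(13) - F = 0 - 1*1942 = 0 - 1942 = -1942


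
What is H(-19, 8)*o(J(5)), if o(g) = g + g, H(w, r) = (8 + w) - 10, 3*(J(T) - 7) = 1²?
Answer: -308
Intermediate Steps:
J(T) = 22/3 (J(T) = 7 + (⅓)*1² = 7 + (⅓)*1 = 7 + ⅓ = 22/3)
H(w, r) = -2 + w
o(g) = 2*g
H(-19, 8)*o(J(5)) = (-2 - 19)*(2*(22/3)) = -21*44/3 = -308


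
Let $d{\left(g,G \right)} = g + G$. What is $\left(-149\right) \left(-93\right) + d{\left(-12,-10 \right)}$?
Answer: $13835$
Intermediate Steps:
$d{\left(g,G \right)} = G + g$
$\left(-149\right) \left(-93\right) + d{\left(-12,-10 \right)} = \left(-149\right) \left(-93\right) - 22 = 13857 - 22 = 13835$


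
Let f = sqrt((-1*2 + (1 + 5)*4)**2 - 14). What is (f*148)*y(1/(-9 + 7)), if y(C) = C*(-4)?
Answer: 296*sqrt(470) ≈ 6417.1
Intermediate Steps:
y(C) = -4*C
f = sqrt(470) (f = sqrt((-2 + 6*4)**2 - 14) = sqrt((-2 + 24)**2 - 14) = sqrt(22**2 - 14) = sqrt(484 - 14) = sqrt(470) ≈ 21.679)
(f*148)*y(1/(-9 + 7)) = (sqrt(470)*148)*(-4/(-9 + 7)) = (148*sqrt(470))*(-4/(-2)) = (148*sqrt(470))*(-4*(-1/2)) = (148*sqrt(470))*2 = 296*sqrt(470)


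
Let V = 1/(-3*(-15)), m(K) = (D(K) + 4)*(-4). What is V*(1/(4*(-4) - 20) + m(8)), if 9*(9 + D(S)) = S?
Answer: 197/540 ≈ 0.36481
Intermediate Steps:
D(S) = -9 + S/9
m(K) = 20 - 4*K/9 (m(K) = ((-9 + K/9) + 4)*(-4) = (-5 + K/9)*(-4) = 20 - 4*K/9)
V = 1/45 ≈ 0.022222
V*(1/(4*(-4) - 20) + m(8)) = (1/(4*(-4) - 20) + (20 - 4/9*8))/45 = (1/(-16 - 20) + (20 - 32/9))/45 = (1/(-36) + 148/9)/45 = (-1/36 + 148/9)/45 = (1/45)*(197/12) = 197/540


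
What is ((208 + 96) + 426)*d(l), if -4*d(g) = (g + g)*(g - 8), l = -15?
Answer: -125925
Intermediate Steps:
d(g) = -g*(-8 + g)/2 (d(g) = -(g + g)*(g - 8)/4 = -2*g*(-8 + g)/4 = -g*(-8 + g)/2)
((208 + 96) + 426)*d(l) = ((208 + 96) + 426)*((½)*(-15)*(8 - 1*(-15))) = (304 + 426)*((½)*(-15)*(8 + 15)) = 730*((½)*(-15)*23) = 730*(-345/2) = -125925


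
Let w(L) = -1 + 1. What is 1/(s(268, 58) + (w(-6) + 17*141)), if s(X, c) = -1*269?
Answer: 1/2128 ≈ 0.00046992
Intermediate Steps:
w(L) = 0
s(X, c) = -269
1/(s(268, 58) + (w(-6) + 17*141)) = 1/(-269 + (0 + 17*141)) = 1/(-269 + (0 + 2397)) = 1/(-269 + 2397) = 1/2128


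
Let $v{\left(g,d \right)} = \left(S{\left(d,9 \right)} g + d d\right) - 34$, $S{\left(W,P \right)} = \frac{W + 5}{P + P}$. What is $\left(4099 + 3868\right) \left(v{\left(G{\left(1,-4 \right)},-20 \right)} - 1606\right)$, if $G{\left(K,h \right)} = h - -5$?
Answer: $- \frac{59314315}{6} \approx -9.8857 \cdot 10^{6}$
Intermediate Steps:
$G{\left(K,h \right)} = 5 + h$ ($G{\left(K,h \right)} = h + 5 = 5 + h$)
$S{\left(W,P \right)} = \frac{5 + W}{2 P}$
$v{\left(g,d \right)} = -34 + d^{2} + g \left(\frac{5}{18} + \frac{d}{18}\right)$ ($v{\left(g,d \right)} = \left(\frac{5 + d}{2 \cdot 9} g + d d\right) - 34 = \left(\frac{1}{2} \cdot \frac{1}{9} \left(5 + d\right) g + d^{2}\right) - 34 = \left(\left(\frac{5}{18} + \frac{d}{18}\right) g + d^{2}\right) - 34 = \left(g \left(\frac{5}{18} + \frac{d}{18}\right) + d^{2}\right) - 34 = \left(d^{2} + g \left(\frac{5}{18} + \frac{d}{18}\right)\right) - 34 = -34 + d^{2} + g \left(\frac{5}{18} + \frac{d}{18}\right)$)
$\left(4099 + 3868\right) \left(v{\left(G{\left(1,-4 \right)},-20 \right)} - 1606\right) = \left(4099 + 3868\right) \left(\left(-34 + \left(-20\right)^{2} + \frac{\left(5 - 4\right) \left(5 - 20\right)}{18}\right) - 1606\right) = 7967 \left(\left(-34 + 400 + \frac{1}{18} \cdot 1 \left(-15\right)\right) - 1606\right) = 7967 \left(\left(-34 + 400 - \frac{5}{6}\right) - 1606\right) = 7967 \left(\frac{2191}{6} - 1606\right) = 7967 \left(- \frac{7445}{6}\right) = - \frac{59314315}{6}$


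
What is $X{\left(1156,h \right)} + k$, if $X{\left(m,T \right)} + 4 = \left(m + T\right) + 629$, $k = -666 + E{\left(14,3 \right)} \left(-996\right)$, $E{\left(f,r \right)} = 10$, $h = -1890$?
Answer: $-10735$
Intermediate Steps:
$k = -10626$ ($k = -666 + 10 \left(-996\right) = -666 - 9960 = -10626$)
$X{\left(m,T \right)} = 625 + T + m$ ($X{\left(m,T \right)} = -4 + \left(\left(m + T\right) + 629\right) = -4 + \left(\left(T + m\right) + 629\right) = -4 + \left(629 + T + m\right) = 625 + T + m$)
$X{\left(1156,h \right)} + k = \left(625 - 1890 + 1156\right) - 10626 = -109 - 10626 = -10735$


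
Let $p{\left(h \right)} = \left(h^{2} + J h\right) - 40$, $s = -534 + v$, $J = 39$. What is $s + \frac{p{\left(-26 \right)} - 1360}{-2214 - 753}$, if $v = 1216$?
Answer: $\frac{2025232}{2967} \approx 682.59$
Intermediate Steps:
$s = 682$ ($s = -534 + 1216 = 682$)
$p{\left(h \right)} = -40 + h^{2} + 39 h$ ($p{\left(h \right)} = \left(h^{2} + 39 h\right) - 40 = -40 + h^{2} + 39 h$)
$s + \frac{p{\left(-26 \right)} - 1360}{-2214 - 753} = 682 + \frac{\left(-40 + \left(-26\right)^{2} + 39 \left(-26\right)\right) - 1360}{-2214 - 753} = 682 + \frac{\left(-40 + 676 - 1014\right) - 1360}{-2967} = 682 + \left(-378 - 1360\right) \left(- \frac{1}{2967}\right) = 682 - - \frac{1738}{2967} = 682 + \frac{1738}{2967} = \frac{2025232}{2967}$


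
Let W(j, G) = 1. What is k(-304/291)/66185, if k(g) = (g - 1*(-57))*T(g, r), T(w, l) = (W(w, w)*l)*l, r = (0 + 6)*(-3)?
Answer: 1758564/6419945 ≈ 0.27392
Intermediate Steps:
r = -18 (r = 6*(-3) = -18)
T(w, l) = l**2 (T(w, l) = (1*l)*l = l*l = l**2)
k(g) = 18468 + 324*g (k(g) = (g - 1*(-57))*(-18)**2 = (g + 57)*324 = (57 + g)*324 = 18468 + 324*g)
k(-304/291)/66185 = (18468 + 324*(-304/291))/66185 = (18468 + 324*(-304*1/291))*(1/66185) = (18468 + 324*(-304/291))*(1/66185) = (18468 - 32832/97)*(1/66185) = (1758564/97)*(1/66185) = 1758564/6419945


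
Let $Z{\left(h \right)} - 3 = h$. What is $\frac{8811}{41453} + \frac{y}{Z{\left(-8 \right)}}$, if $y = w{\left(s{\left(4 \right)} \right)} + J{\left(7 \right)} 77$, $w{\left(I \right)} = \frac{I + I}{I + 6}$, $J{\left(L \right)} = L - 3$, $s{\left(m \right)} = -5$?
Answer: $- \frac{12308939}{207265} \approx -59.387$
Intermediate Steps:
$Z{\left(h \right)} = 3 + h$
$J{\left(L \right)} = -3 + L$
$w{\left(I \right)} = \frac{2 I}{6 + I}$
$y = 298$ ($y = 2 \left(-5\right) \frac{1}{6 - 5} + \left(-3 + 7\right) 77 = 2 \left(-5\right) 1^{-1} + 4 \cdot 77 = 2 \left(-5\right) 1 + 308 = -10 + 308 = 298$)
$\frac{8811}{41453} + \frac{y}{Z{\left(-8 \right)}} = \frac{8811}{41453} + \frac{298}{3 - 8} = 8811 \cdot \frac{1}{41453} + \frac{298}{-5} = \frac{8811}{41453} + 298 \left(- \frac{1}{5}\right) = \frac{8811}{41453} - \frac{298}{5} = - \frac{12308939}{207265}$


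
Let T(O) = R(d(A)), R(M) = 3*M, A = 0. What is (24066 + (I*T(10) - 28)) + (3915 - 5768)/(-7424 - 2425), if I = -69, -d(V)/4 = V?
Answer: 236752115/9849 ≈ 24038.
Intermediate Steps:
d(V) = -4*V
T(O) = 0 (T(O) = 3*(-4*0) = 3*0 = 0)
(24066 + (I*T(10) - 28)) + (3915 - 5768)/(-7424 - 2425) = (24066 + (-69*0 - 28)) + (3915 - 5768)/(-7424 - 2425) = (24066 + (0 - 28)) - 1853/(-9849) = (24066 - 28) - 1853*(-1/9849) = 24038 + 1853/9849 = 236752115/9849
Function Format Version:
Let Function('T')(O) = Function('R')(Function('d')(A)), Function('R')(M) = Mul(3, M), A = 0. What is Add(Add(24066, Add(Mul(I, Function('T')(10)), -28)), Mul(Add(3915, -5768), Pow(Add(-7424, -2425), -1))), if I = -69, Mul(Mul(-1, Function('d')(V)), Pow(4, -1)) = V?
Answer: Rational(236752115, 9849) ≈ 24038.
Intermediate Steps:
Function('d')(V) = Mul(-4, V)
Function('T')(O) = 0 (Function('T')(O) = Mul(3, Mul(-4, 0)) = Mul(3, 0) = 0)
Add(Add(24066, Add(Mul(I, Function('T')(10)), -28)), Mul(Add(3915, -5768), Pow(Add(-7424, -2425), -1))) = Add(Add(24066, Add(Mul(-69, 0), -28)), Mul(Add(3915, -5768), Pow(Add(-7424, -2425), -1))) = Add(Add(24066, Add(0, -28)), Mul(-1853, Pow(-9849, -1))) = Add(Add(24066, -28), Mul(-1853, Rational(-1, 9849))) = Add(24038, Rational(1853, 9849)) = Rational(236752115, 9849)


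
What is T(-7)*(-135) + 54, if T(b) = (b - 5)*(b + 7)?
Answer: 54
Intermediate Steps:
T(b) = (-5 + b)*(7 + b)
T(-7)*(-135) + 54 = (-35 + (-7)² + 2*(-7))*(-135) + 54 = (-35 + 49 - 14)*(-135) + 54 = 0*(-135) + 54 = 0 + 54 = 54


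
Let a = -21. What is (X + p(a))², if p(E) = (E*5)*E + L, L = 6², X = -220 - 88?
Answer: 3736489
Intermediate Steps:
X = -308
L = 36
p(E) = 36 + 5*E² (p(E) = (E*5)*E + 36 = (5*E)*E + 36 = 5*E² + 36 = 36 + 5*E²)
(X + p(a))² = (-308 + (36 + 5*(-21)²))² = (-308 + (36 + 5*441))² = (-308 + (36 + 2205))² = (-308 + 2241)² = 1933² = 3736489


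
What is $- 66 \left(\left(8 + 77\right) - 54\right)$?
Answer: $-2046$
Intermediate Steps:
$- 66 \left(\left(8 + 77\right) - 54\right) = - 66 \left(85 - 54\right) = \left(-66\right) 31 = -2046$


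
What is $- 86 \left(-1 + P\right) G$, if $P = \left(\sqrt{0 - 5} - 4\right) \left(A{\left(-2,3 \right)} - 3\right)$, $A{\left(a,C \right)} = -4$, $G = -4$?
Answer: $9288 - 2408 i \sqrt{5} \approx 9288.0 - 5384.5 i$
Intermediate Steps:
$P = 28 - 7 i \sqrt{5}$ ($P = \left(\sqrt{0 - 5} - 4\right) \left(-4 - 3\right) = \left(\sqrt{-5} - 4\right) \left(-7\right) = \left(i \sqrt{5} - 4\right) \left(-7\right) = \left(-4 + i \sqrt{5}\right) \left(-7\right) = 28 - 7 i \sqrt{5} \approx 28.0 - 15.652 i$)
$- 86 \left(-1 + P\right) G = - 86 \left(-1 + \left(28 - 7 i \sqrt{5}\right)\right) \left(-4\right) = - 86 \left(27 - 7 i \sqrt{5}\right) \left(-4\right) = - 86 \left(-108 + 28 i \sqrt{5}\right) = 9288 - 2408 i \sqrt{5}$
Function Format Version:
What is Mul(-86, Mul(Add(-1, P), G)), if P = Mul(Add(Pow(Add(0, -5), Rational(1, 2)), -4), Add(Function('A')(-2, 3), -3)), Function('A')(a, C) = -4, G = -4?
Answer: Add(9288, Mul(-2408, I, Pow(5, Rational(1, 2)))) ≈ Add(9288.0, Mul(-5384.5, I))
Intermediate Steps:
P = Add(28, Mul(-7, I, Pow(5, Rational(1, 2)))) (P = Mul(Add(Pow(Add(0, -5), Rational(1, 2)), -4), Add(-4, -3)) = Mul(Add(Pow(-5, Rational(1, 2)), -4), -7) = Mul(Add(Mul(I, Pow(5, Rational(1, 2))), -4), -7) = Mul(Add(-4, Mul(I, Pow(5, Rational(1, 2)))), -7) = Add(28, Mul(-7, I, Pow(5, Rational(1, 2)))) ≈ Add(28.000, Mul(-15.652, I)))
Mul(-86, Mul(Add(-1, P), G)) = Mul(-86, Mul(Add(-1, Add(28, Mul(-7, I, Pow(5, Rational(1, 2))))), -4)) = Mul(-86, Mul(Add(27, Mul(-7, I, Pow(5, Rational(1, 2)))), -4)) = Mul(-86, Add(-108, Mul(28, I, Pow(5, Rational(1, 2))))) = Add(9288, Mul(-2408, I, Pow(5, Rational(1, 2))))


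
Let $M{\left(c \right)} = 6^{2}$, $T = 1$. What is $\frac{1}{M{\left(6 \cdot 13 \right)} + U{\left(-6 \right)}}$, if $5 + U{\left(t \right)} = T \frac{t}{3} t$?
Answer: $\frac{1}{43} \approx 0.023256$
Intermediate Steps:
$U{\left(t \right)} = -5 + \frac{t^{2}}{3}$ ($U{\left(t \right)} = -5 + 1 \frac{t}{3} t = -5 + \frac{t}{3} t = -5 + \frac{t^{2}}{3}$)
$M{\left(c \right)} = 36$
$\frac{1}{M{\left(6 \cdot 13 \right)} + U{\left(-6 \right)}} = \frac{1}{36 - \left(5 - \frac{\left(-6\right)^{2}}{3}\right)} = \frac{1}{36 + \left(-5 + \frac{1}{3} \cdot 36\right)} = \frac{1}{36 + \left(-5 + 12\right)} = \frac{1}{36 + 7} = \frac{1}{43}$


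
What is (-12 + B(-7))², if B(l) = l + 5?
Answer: 196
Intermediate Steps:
B(l) = 5 + l
(-12 + B(-7))² = (-12 + (5 - 7))² = (-12 - 2)² = (-14)² = 196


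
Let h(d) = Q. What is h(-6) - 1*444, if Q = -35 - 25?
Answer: -504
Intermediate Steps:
Q = -60
h(d) = -60
h(-6) - 1*444 = -60 - 1*444 = -60 - 444 = -504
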